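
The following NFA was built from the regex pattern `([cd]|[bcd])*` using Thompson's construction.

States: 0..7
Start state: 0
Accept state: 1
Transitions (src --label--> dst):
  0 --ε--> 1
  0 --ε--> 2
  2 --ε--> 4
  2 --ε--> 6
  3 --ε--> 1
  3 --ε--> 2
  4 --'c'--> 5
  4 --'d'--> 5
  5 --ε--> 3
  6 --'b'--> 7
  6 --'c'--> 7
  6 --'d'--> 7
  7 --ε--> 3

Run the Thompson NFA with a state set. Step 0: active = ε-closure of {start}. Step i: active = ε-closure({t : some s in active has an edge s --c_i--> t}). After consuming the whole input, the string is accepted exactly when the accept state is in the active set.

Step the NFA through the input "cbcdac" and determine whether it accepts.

start: ε-closure({0}) = {0,1,2,4,6}
'c' @ 1: {1,2,3,4,5,6,7}  ✓accept
'b' @ 2: {1,2,3,4,6,7}  ✓accept
'c' @ 3: {1,2,3,4,5,6,7}  ✓accept
'd' @ 4: {1,2,3,4,5,6,7}  ✓accept
'a' @ 5: {}  — no active states
rest 'c' ignored (set empty)
after full input: {}  (accept=1 not in)

Answer: REJECT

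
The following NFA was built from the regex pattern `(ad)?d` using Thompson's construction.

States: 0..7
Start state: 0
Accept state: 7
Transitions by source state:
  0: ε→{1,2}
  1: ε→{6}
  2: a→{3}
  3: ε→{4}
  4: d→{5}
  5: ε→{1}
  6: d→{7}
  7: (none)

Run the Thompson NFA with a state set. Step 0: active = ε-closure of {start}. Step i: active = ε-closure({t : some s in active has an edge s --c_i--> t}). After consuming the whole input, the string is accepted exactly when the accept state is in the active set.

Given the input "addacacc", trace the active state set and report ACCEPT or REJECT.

S₀ = ε-closure({0}) = {0,1,2,6}
'a' @ 1: {3,4}
'd' @ 2: {1,5,6}
'd' @ 3: {7}  ✓accept
'a' @ 4: {}  — dead — no transitions
rest 'cacc' ignored (set empty)
final: {}; accept 7 not in set

Answer: REJECT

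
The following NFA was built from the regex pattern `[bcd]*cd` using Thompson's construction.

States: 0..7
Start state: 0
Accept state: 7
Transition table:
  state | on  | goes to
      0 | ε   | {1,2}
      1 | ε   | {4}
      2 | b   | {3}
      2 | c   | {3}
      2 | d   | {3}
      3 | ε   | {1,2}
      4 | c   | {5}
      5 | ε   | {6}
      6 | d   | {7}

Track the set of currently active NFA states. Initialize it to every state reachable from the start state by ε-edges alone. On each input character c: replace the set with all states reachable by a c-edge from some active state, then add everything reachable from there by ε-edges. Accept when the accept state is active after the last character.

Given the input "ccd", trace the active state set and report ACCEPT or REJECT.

initial (ε-close {0}): {0,1,2,4}
'c' @ 1: {1,2,3,4,5,6}
'c' @ 2: {1,2,3,4,5,6}
'd' @ 3: {1,2,3,4,7}  ✓accept
end set {1,2,3,4,7} — state 7 in

Answer: ACCEPT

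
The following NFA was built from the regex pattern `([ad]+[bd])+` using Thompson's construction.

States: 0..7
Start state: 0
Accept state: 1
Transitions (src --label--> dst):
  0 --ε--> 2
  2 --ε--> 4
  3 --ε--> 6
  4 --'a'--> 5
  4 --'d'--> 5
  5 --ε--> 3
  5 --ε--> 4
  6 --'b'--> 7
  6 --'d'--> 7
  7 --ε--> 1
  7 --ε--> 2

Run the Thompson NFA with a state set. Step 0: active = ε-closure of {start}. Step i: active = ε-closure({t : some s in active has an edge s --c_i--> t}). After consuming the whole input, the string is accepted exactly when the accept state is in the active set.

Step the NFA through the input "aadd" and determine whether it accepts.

Answer: ACCEPT

Derivation:
S₀ = ε-closure({0}) = {0,2,4}
'a' @ 1: {3,4,5,6}
'a' @ 2: {3,4,5,6}
'd' @ 3: {1,2,3,4,5,6,7}  (accept∈set)
'd' @ 4: {1,2,3,4,5,6,7}  (accept∈set)
end set {1,2,3,4,5,6,7} — state 1 in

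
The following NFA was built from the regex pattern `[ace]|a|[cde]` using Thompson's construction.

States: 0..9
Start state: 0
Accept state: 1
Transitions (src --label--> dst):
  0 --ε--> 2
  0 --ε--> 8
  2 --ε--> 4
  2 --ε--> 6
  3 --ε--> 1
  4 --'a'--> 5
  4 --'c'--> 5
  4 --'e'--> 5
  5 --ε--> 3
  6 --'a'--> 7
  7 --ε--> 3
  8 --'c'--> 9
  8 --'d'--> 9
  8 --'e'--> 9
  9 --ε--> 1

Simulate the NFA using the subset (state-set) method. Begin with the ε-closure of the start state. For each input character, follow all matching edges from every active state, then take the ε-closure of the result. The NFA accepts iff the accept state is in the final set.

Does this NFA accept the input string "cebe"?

Answer: REJECT

Steps:
S₀ = ε-closure({0}) = {0,2,4,6,8}
'c' @ 1: {1,3,5,9}  (accept∈set)
'e' @ 2: {}  — no active states
rest 'be' ignored (set empty)
after full input: {}  (accept=1 not in)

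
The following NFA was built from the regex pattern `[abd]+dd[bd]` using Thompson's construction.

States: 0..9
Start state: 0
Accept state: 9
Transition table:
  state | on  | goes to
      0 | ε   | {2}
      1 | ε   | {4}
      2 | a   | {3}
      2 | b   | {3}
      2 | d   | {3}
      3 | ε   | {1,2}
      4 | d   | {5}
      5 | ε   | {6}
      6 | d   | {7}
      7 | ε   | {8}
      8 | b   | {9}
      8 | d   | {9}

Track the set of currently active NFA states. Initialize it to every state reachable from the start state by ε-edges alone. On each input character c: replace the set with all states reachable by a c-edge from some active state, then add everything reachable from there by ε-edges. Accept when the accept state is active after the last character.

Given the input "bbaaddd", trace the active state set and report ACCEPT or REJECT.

S₀ = ε-closure({0}) = {0,2}
'b' @ 1: {1,2,3,4}
'b' @ 2: {1,2,3,4}
'a' @ 3: {1,2,3,4}
'a' @ 4: {1,2,3,4}
'd' @ 5: {1,2,3,4,5,6}
'd' @ 6: {1,2,3,4,5,6,7,8}
'd' @ 7: {1,2,3,4,5,6,7,8,9}  [accepting]
end set {1,2,3,4,5,6,7,8,9} — state 9 in

Answer: ACCEPT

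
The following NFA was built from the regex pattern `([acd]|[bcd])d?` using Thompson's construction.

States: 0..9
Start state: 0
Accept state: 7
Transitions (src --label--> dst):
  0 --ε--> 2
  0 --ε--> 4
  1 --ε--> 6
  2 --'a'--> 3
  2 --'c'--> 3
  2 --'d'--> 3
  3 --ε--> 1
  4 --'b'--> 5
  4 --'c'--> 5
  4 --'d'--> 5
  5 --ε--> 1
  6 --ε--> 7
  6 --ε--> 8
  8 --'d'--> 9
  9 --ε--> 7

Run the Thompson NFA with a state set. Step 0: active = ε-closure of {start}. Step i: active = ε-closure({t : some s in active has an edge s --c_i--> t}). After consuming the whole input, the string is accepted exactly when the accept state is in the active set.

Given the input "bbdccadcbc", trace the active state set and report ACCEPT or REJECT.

start: ε-closure({0}) = {0,2,4}
'b' @ 1: {1,5,6,7,8}  (accept∈set)
'b' @ 2: {}  — state set empty
rest 'dccadcbc' ignored (set empty)
final: {}; accept 7 not in set

Answer: REJECT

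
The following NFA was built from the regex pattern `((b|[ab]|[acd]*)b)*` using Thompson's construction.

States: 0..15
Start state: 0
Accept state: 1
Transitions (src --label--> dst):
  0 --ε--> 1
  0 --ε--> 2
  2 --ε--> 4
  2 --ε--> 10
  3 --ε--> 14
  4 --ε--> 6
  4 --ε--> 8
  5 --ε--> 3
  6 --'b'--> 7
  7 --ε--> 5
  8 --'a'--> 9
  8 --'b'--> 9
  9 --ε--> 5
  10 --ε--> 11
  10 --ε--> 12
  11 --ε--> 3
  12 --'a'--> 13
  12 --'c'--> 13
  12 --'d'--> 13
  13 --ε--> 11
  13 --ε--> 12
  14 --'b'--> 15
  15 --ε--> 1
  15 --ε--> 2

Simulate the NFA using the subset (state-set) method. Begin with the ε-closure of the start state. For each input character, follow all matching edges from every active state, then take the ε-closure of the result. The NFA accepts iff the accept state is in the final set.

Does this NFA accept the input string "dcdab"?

Answer: ACCEPT

Trace:
start: ε-closure({0}) = {0,1,2,3,4,6,8,10,11,12,14}
'd' @ 1: {3,11,12,13,14}
'c' @ 2: {3,11,12,13,14}
'd' @ 3: {3,11,12,13,14}
'a' @ 4: {3,11,12,13,14}
'b' @ 5: {1,2,3,4,6,8,10,11,12,14,15}  (accept∈set)
final: {1,2,3,4,6,8,10,11,12,14,15}; accept 1 in set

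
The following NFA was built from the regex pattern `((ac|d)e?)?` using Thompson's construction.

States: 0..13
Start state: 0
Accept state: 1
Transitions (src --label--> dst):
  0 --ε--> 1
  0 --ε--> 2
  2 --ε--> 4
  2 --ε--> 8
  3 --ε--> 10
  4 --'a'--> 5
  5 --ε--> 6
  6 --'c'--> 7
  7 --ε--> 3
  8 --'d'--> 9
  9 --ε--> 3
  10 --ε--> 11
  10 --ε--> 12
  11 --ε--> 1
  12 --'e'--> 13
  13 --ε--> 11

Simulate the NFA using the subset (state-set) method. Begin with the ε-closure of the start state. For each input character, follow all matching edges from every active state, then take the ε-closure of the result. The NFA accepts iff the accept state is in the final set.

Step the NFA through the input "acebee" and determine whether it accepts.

start: ε-closure({0}) = {0,1,2,4,8}
'a' @ 1: {5,6}
'c' @ 2: {1,3,7,10,11,12}  (accept∈set)
'e' @ 3: {1,11,13}  (accept∈set)
'b' @ 4: {}  — dead — no transitions
rest 'ee' ignored (set empty)
end set {} — state 1 not in

Answer: REJECT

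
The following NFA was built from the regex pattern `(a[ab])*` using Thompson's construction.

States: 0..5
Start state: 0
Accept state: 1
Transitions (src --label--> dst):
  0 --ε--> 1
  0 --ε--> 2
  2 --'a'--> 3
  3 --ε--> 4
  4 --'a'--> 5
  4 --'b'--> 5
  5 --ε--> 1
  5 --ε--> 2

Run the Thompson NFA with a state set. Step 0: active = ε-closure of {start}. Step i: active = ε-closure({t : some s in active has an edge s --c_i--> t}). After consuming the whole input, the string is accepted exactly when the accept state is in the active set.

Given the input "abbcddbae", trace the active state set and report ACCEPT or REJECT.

S₀ = ε-closure({0}) = {0,1,2}
'a' @ 1: {3,4}
'b' @ 2: {1,2,5}  (accept∈set)
'b' @ 3: {}  — state set empty
rest 'cddbae' ignored (set empty)
end set {} — state 1 not in

Answer: REJECT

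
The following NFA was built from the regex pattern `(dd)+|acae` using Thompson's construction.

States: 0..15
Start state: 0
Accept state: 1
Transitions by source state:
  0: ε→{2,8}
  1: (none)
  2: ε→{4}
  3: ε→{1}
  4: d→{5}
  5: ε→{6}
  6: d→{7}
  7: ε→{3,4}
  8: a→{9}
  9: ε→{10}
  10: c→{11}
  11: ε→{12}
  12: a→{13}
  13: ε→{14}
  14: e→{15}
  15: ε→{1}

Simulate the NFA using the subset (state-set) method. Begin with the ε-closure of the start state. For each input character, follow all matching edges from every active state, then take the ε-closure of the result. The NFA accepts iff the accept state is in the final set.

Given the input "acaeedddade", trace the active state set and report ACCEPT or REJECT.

initial (ε-close {0}): {0,2,4,8}
'a' @ 1: {9,10}
'c' @ 2: {11,12}
'a' @ 3: {13,14}
'e' @ 4: {1,15}  [accepting]
'e' @ 5: {}  — dead — no transitions
rest 'dddade' ignored (set empty)
end set {} — state 1 not in

Answer: REJECT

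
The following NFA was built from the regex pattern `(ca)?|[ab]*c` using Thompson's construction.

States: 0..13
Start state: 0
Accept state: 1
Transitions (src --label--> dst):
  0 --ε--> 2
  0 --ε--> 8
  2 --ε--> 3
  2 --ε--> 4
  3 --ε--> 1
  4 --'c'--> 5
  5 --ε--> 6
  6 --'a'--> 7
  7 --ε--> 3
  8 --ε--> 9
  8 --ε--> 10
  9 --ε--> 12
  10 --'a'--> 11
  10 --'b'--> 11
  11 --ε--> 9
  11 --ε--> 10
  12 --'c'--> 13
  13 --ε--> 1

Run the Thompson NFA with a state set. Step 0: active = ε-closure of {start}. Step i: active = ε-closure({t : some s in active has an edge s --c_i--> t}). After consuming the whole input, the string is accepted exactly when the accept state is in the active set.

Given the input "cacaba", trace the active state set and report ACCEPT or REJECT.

start: ε-closure({0}) = {0,1,2,3,4,8,9,10,12}
'c' @ 1: {1,5,6,13}  (accept∈set)
'a' @ 2: {1,3,7}  (accept∈set)
'c' @ 3: {}  — dead — no transitions
rest 'aba' ignored (set empty)
end set {} — state 1 not in

Answer: REJECT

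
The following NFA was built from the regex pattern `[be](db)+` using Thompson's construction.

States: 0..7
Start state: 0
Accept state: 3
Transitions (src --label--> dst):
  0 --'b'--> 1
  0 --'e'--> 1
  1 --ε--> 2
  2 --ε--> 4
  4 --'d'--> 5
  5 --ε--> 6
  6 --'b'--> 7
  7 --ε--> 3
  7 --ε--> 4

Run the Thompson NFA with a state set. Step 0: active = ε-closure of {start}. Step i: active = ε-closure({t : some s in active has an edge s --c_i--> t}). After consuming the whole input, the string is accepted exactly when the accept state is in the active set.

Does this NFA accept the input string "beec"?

start: ε-closure({0}) = {0}
'b' @ 1: {1,2,4}
'e' @ 2: {}  — dead — no transitions
rest 'ec' ignored (set empty)
end set {} — state 3 not in

Answer: REJECT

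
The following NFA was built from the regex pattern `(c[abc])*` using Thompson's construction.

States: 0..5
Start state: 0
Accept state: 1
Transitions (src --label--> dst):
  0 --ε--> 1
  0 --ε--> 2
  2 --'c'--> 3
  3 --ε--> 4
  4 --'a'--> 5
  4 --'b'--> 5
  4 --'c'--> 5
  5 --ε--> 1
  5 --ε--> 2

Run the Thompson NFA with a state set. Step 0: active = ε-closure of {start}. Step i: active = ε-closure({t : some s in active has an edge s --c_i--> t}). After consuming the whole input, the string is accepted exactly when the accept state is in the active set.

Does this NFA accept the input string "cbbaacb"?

initial (ε-close {0}): {0,1,2}
'c' @ 1: {3,4}
'b' @ 2: {1,2,5}  ✓accept
'b' @ 3: {}  — dead — no transitions
rest 'aacb' ignored (set empty)
final: {}; accept 1 not in set

Answer: REJECT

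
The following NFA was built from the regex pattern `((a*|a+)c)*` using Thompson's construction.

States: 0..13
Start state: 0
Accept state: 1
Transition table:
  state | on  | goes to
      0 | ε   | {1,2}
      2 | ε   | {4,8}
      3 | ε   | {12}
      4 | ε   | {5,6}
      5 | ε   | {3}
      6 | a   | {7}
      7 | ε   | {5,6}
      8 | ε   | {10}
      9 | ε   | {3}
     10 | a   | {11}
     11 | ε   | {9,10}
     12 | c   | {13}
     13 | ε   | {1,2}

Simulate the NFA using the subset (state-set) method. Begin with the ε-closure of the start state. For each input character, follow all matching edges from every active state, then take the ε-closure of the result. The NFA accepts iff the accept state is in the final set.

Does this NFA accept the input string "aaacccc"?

Answer: ACCEPT

Steps:
S₀ = ε-closure({0}) = {0,1,2,3,4,5,6,8,10,12}
'a' @ 1: {3,5,6,7,9,10,11,12}
'a' @ 2: {3,5,6,7,9,10,11,12}
'a' @ 3: {3,5,6,7,9,10,11,12}
'c' @ 4: {1,2,3,4,5,6,8,10,12,13}  ✓accept
'c' @ 5: {1,2,3,4,5,6,8,10,12,13}  ✓accept
'c' @ 6: {1,2,3,4,5,6,8,10,12,13}  ✓accept
'c' @ 7: {1,2,3,4,5,6,8,10,12,13}  ✓accept
after full input: {1,2,3,4,5,6,8,10,12,13}  (accept=1 in)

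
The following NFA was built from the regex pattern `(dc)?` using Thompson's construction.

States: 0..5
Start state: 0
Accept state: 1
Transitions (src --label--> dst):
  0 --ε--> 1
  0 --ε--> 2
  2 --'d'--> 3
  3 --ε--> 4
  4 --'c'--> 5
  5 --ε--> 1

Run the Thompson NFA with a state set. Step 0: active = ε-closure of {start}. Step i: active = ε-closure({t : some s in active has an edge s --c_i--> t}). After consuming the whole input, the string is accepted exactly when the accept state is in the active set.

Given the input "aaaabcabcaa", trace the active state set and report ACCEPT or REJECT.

Answer: REJECT

Steps:
start: ε-closure({0}) = {0,1,2}
'a' @ 1: {}  — no active states
rest 'aaabcabcaa' ignored (set empty)
after full input: {}  (accept=1 not in)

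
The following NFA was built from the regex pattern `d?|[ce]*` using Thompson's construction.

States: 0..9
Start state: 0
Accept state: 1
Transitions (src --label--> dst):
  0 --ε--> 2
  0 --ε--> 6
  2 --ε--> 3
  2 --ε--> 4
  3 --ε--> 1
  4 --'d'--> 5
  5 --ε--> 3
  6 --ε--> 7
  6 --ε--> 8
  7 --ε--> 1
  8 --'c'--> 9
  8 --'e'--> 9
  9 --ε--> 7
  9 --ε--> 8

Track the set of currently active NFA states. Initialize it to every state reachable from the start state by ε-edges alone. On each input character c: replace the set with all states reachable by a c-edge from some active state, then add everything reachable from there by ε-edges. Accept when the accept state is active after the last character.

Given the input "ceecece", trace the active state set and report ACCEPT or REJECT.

Answer: ACCEPT

Derivation:
initial (ε-close {0}): {0,1,2,3,4,6,7,8}
'c' @ 1: {1,7,8,9}  ✓accept
'e' @ 2: {1,7,8,9}  ✓accept
'e' @ 3: {1,7,8,9}  ✓accept
'c' @ 4: {1,7,8,9}  ✓accept
'e' @ 5: {1,7,8,9}  ✓accept
'c' @ 6: {1,7,8,9}  ✓accept
'e' @ 7: {1,7,8,9}  ✓accept
final: {1,7,8,9}; accept 1 in set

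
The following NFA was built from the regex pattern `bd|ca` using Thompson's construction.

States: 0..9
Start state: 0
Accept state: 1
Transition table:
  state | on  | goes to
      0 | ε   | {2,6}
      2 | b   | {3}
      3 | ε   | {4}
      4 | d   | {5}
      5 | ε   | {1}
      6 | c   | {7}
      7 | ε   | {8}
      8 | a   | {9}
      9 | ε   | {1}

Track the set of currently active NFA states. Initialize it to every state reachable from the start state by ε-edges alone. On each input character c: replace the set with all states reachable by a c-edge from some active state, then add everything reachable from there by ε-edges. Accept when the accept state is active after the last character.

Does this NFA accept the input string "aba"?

start: ε-closure({0}) = {0,2,6}
'a' @ 1: {}  — no active states
rest 'ba' ignored (set empty)
after full input: {}  (accept=1 not in)

Answer: REJECT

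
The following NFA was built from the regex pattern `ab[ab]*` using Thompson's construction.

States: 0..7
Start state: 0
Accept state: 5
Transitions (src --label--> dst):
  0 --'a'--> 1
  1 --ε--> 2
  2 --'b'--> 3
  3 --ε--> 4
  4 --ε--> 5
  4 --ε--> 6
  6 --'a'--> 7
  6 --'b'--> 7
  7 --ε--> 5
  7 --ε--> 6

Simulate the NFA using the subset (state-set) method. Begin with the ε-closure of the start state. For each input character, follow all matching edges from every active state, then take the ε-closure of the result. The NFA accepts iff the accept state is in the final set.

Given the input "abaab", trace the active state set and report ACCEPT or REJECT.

initial (ε-close {0}): {0}
'a' @ 1: {1,2}
'b' @ 2: {3,4,5,6}  [accepting]
'a' @ 3: {5,6,7}  [accepting]
'a' @ 4: {5,6,7}  [accepting]
'b' @ 5: {5,6,7}  [accepting]
after full input: {5,6,7}  (accept=5 in)

Answer: ACCEPT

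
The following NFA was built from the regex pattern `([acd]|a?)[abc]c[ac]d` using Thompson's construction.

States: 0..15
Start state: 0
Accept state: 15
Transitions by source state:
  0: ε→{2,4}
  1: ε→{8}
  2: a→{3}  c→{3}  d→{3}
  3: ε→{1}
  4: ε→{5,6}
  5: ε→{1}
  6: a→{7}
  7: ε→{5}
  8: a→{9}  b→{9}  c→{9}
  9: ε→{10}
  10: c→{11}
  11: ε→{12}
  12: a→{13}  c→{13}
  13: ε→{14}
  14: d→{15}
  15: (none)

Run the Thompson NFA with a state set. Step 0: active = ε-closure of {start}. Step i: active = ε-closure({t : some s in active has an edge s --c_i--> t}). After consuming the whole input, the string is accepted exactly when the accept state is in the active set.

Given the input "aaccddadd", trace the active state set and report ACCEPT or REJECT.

Answer: REJECT

Derivation:
S₀ = ε-closure({0}) = {0,1,2,4,5,6,8}
'a' @ 1: {1,3,5,7,8,9,10}
'a' @ 2: {9,10}
'c' @ 3: {11,12}
'c' @ 4: {13,14}
'd' @ 5: {15}  ✓accept
'd' @ 6: {}  — state set empty
rest 'add' ignored (set empty)
after full input: {}  (accept=15 not in)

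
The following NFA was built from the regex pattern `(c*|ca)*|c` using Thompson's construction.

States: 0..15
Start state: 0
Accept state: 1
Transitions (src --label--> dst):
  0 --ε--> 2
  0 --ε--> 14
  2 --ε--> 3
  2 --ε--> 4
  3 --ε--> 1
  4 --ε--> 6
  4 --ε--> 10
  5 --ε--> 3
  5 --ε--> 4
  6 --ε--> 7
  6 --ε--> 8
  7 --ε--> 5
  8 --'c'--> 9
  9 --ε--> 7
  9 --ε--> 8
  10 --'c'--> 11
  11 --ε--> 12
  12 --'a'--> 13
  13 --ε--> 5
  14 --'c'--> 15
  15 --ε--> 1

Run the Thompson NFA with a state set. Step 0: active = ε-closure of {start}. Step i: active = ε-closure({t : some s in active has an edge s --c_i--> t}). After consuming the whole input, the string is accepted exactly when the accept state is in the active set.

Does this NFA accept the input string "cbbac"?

Answer: REJECT

Trace:
start: ε-closure({0}) = {0,1,2,3,4,5,6,7,8,10,14}
'c' @ 1: {1,3,4,5,6,7,8,9,10,11,12,15}  (accept∈set)
'b' @ 2: {}  — no active states
rest 'bac' ignored (set empty)
after full input: {}  (accept=1 not in)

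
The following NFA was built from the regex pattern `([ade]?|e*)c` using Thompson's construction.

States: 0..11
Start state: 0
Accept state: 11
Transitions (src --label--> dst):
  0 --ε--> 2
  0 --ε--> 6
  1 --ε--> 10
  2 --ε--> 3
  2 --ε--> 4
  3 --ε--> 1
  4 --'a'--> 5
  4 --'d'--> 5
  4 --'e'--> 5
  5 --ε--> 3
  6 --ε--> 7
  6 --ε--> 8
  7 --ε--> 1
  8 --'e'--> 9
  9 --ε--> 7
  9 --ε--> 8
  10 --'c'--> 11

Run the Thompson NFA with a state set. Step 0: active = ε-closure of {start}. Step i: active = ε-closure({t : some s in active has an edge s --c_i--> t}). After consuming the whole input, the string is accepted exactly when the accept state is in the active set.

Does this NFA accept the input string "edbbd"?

initial (ε-close {0}): {0,1,2,3,4,6,7,8,10}
'e' @ 1: {1,3,5,7,8,9,10}
'd' @ 2: {}  — state set empty
rest 'bbd' ignored (set empty)
after full input: {}  (accept=11 not in)

Answer: REJECT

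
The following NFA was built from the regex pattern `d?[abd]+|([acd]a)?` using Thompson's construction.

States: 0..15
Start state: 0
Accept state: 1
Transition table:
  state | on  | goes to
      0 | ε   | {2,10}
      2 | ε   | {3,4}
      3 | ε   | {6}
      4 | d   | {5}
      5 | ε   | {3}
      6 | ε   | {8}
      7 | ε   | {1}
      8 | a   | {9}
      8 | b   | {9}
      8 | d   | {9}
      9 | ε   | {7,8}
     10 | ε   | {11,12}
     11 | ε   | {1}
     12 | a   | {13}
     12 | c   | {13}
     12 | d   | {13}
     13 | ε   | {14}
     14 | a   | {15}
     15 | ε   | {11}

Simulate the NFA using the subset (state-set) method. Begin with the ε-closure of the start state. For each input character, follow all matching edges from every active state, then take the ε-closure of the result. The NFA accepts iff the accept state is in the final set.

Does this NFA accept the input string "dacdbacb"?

Answer: REJECT

Derivation:
S₀ = ε-closure({0}) = {0,1,2,3,4,6,8,10,11,12}
'd' @ 1: {1,3,5,6,7,8,9,13,14}  ✓accept
'a' @ 2: {1,7,8,9,11,15}  ✓accept
'c' @ 3: {}  — dead — no transitions
rest 'dbacb' ignored (set empty)
end set {} — state 1 not in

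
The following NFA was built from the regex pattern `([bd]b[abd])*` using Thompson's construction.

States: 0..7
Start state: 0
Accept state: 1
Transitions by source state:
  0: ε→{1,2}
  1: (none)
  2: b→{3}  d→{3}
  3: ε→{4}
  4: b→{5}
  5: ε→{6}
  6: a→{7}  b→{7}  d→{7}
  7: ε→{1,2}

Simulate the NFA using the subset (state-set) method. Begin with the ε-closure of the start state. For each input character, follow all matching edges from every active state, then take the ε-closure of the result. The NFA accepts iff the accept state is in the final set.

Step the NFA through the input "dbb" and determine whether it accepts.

Answer: ACCEPT

Steps:
start: ε-closure({0}) = {0,1,2}
'd' @ 1: {3,4}
'b' @ 2: {5,6}
'b' @ 3: {1,2,7}  [accepting]
end set {1,2,7} — state 1 in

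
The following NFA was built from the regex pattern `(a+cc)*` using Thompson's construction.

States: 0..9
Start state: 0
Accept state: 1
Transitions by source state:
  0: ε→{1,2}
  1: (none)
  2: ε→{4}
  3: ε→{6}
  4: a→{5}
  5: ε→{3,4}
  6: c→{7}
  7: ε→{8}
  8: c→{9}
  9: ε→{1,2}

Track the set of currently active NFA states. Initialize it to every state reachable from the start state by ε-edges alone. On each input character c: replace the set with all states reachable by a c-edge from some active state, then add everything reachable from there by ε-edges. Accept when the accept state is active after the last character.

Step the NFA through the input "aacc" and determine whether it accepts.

initial (ε-close {0}): {0,1,2,4}
'a' @ 1: {3,4,5,6}
'a' @ 2: {3,4,5,6}
'c' @ 3: {7,8}
'c' @ 4: {1,2,4,9}  (accept∈set)
final: {1,2,4,9}; accept 1 in set

Answer: ACCEPT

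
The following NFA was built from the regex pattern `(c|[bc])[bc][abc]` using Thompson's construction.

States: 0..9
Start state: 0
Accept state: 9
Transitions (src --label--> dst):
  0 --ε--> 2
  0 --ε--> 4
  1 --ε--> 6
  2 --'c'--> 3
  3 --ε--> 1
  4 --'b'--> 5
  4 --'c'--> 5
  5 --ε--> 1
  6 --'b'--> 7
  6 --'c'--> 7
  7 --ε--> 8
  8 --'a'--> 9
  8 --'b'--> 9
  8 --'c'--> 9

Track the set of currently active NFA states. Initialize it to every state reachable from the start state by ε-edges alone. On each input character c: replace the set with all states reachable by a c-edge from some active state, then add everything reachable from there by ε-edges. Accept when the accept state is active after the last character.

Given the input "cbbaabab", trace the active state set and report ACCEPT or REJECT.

Answer: REJECT

Steps:
initial (ε-close {0}): {0,2,4}
'c' @ 1: {1,3,5,6}
'b' @ 2: {7,8}
'b' @ 3: {9}  (accept∈set)
'a' @ 4: {}  — state set empty
rest 'abab' ignored (set empty)
final: {}; accept 9 not in set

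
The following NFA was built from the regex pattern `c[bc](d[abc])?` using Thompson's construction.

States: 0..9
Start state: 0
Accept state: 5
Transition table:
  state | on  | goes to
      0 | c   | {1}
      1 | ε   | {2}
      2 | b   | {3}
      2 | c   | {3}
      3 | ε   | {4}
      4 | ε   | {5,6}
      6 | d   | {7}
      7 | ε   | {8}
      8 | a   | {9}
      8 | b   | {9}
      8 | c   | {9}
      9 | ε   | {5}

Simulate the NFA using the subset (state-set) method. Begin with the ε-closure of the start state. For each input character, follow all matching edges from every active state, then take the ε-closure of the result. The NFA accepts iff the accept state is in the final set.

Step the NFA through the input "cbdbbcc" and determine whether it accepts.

initial (ε-close {0}): {0}
'c' @ 1: {1,2}
'b' @ 2: {3,4,5,6}  [accepting]
'd' @ 3: {7,8}
'b' @ 4: {5,9}  [accepting]
'b' @ 5: {}  — dead — no transitions
rest 'cc' ignored (set empty)
end set {} — state 5 not in

Answer: REJECT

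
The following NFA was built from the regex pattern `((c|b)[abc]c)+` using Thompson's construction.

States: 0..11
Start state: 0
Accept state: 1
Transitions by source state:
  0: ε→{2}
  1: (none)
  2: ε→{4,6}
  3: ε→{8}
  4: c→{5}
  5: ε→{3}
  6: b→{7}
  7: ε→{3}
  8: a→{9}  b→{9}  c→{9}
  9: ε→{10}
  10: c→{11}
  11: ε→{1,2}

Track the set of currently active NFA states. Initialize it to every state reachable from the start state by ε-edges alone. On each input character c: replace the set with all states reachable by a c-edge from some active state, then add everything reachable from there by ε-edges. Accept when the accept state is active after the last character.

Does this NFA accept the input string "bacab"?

initial (ε-close {0}): {0,2,4,6}
'b' @ 1: {3,7,8}
'a' @ 2: {9,10}
'c' @ 3: {1,2,4,6,11}  ✓accept
'a' @ 4: {}  — dead — no transitions
rest 'b' ignored (set empty)
final: {}; accept 1 not in set

Answer: REJECT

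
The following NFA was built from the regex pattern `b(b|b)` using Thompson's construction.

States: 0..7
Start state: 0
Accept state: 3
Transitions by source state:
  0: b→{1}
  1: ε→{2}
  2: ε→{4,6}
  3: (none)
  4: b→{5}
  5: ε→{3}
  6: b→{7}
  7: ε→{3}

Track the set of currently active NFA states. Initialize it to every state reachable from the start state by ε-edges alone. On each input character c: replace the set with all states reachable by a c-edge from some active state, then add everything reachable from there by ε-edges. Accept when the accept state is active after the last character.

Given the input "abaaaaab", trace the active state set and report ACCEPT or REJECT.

initial (ε-close {0}): {0}
'a' @ 1: {}  — no active states
rest 'baaaaab' ignored (set empty)
final: {}; accept 3 not in set

Answer: REJECT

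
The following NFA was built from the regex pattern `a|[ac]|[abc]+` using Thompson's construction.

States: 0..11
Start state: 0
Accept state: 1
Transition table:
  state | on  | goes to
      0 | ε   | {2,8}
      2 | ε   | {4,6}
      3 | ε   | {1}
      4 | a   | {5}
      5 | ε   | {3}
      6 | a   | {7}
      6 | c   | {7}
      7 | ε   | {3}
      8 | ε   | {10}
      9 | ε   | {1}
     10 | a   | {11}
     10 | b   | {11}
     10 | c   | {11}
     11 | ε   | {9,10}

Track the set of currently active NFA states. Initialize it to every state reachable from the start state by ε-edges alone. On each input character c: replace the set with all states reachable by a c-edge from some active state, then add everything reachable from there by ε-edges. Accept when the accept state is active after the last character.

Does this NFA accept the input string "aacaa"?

Answer: ACCEPT

Trace:
S₀ = ε-closure({0}) = {0,2,4,6,8,10}
'a' @ 1: {1,3,5,7,9,10,11}  [accepting]
'a' @ 2: {1,9,10,11}  [accepting]
'c' @ 3: {1,9,10,11}  [accepting]
'a' @ 4: {1,9,10,11}  [accepting]
'a' @ 5: {1,9,10,11}  [accepting]
after full input: {1,9,10,11}  (accept=1 in)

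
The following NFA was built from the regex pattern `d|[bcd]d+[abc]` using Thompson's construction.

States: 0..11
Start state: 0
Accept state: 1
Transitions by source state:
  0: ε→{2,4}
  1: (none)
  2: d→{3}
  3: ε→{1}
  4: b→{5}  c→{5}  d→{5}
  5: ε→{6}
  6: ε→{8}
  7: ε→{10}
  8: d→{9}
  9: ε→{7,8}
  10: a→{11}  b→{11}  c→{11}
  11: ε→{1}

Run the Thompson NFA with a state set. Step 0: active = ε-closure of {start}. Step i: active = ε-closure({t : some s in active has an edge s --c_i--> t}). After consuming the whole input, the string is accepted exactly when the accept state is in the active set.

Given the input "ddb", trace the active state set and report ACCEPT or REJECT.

Answer: ACCEPT

Derivation:
S₀ = ε-closure({0}) = {0,2,4}
'd' @ 1: {1,3,5,6,8}  (accept∈set)
'd' @ 2: {7,8,9,10}
'b' @ 3: {1,11}  (accept∈set)
after full input: {1,11}  (accept=1 in)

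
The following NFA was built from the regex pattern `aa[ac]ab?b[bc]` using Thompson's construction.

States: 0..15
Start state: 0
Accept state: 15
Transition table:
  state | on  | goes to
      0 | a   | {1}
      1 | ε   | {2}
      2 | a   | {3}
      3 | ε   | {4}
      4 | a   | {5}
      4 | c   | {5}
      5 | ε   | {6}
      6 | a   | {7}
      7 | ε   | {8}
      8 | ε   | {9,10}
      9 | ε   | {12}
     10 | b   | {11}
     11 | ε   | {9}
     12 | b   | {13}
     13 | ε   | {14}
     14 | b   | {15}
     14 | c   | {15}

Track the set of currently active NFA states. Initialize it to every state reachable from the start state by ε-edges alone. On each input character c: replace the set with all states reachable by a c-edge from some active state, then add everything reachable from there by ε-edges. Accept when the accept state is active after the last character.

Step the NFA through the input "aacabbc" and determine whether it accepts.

Answer: ACCEPT

Derivation:
start: ε-closure({0}) = {0}
'a' @ 1: {1,2}
'a' @ 2: {3,4}
'c' @ 3: {5,6}
'a' @ 4: {7,8,9,10,12}
'b' @ 5: {9,11,12,13,14}
'b' @ 6: {13,14,15}  (accept∈set)
'c' @ 7: {15}  (accept∈set)
after full input: {15}  (accept=15 in)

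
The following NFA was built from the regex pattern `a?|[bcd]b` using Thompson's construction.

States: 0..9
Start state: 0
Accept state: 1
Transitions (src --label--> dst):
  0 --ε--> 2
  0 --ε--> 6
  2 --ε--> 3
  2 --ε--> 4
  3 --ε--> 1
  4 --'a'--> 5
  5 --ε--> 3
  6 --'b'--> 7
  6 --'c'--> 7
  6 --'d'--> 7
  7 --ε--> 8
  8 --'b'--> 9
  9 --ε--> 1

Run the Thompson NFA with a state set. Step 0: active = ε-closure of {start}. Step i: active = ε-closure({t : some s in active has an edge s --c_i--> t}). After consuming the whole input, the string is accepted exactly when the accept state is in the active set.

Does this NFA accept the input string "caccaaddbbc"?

Answer: REJECT

Steps:
start: ε-closure({0}) = {0,1,2,3,4,6}
'c' @ 1: {7,8}
'a' @ 2: {}  — dead — no transitions
rest 'ccaaddbbc' ignored (set empty)
end set {} — state 1 not in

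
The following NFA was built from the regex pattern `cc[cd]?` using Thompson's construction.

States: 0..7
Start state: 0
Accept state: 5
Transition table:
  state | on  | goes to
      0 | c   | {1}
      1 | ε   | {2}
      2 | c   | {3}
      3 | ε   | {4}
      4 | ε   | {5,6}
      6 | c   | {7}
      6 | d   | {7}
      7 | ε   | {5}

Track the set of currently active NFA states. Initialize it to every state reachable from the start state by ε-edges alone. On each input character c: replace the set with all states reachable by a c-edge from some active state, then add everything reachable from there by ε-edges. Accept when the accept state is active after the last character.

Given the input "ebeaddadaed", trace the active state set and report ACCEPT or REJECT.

start: ε-closure({0}) = {0}
'e' @ 1: {}  — state set empty
rest 'beaddadaed' ignored (set empty)
end set {} — state 5 not in

Answer: REJECT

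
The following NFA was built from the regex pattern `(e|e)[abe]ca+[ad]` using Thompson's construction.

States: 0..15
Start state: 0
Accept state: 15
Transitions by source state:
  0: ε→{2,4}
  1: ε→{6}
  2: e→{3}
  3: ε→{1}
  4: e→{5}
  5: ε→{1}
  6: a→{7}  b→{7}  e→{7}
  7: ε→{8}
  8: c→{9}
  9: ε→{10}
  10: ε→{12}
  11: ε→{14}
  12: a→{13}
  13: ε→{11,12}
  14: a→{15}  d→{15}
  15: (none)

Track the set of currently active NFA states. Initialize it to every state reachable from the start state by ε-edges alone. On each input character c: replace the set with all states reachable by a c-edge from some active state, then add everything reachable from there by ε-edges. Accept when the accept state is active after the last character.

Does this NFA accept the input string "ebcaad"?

Answer: ACCEPT

Steps:
start: ε-closure({0}) = {0,2,4}
'e' @ 1: {1,3,5,6}
'b' @ 2: {7,8}
'c' @ 3: {9,10,12}
'a' @ 4: {11,12,13,14}
'a' @ 5: {11,12,13,14,15}  (accept∈set)
'd' @ 6: {15}  (accept∈set)
final: {15}; accept 15 in set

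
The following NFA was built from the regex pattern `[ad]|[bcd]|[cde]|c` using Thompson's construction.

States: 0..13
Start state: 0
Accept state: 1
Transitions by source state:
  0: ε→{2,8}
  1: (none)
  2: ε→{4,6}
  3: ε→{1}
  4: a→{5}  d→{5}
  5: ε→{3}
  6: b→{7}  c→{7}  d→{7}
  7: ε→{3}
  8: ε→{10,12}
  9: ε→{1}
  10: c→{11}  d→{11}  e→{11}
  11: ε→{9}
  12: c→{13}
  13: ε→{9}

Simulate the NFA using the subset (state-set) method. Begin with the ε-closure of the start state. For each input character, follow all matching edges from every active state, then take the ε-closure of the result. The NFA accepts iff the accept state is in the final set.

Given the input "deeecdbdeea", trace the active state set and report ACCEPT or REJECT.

S₀ = ε-closure({0}) = {0,2,4,6,8,10,12}
'd' @ 1: {1,3,5,7,9,11}  ✓accept
'e' @ 2: {}  — state set empty
rest 'eecdbdeea' ignored (set empty)
after full input: {}  (accept=1 not in)

Answer: REJECT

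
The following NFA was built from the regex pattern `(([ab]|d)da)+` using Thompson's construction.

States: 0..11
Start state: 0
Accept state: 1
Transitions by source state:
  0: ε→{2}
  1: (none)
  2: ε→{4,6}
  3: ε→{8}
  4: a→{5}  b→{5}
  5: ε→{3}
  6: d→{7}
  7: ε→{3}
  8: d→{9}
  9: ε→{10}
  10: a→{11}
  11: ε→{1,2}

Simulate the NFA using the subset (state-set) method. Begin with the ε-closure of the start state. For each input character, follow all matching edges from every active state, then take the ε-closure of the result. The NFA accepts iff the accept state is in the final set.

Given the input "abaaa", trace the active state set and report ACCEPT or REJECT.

Answer: REJECT

Derivation:
start: ε-closure({0}) = {0,2,4,6}
'a' @ 1: {3,5,8}
'b' @ 2: {}  — no active states
rest 'aaa' ignored (set empty)
final: {}; accept 1 not in set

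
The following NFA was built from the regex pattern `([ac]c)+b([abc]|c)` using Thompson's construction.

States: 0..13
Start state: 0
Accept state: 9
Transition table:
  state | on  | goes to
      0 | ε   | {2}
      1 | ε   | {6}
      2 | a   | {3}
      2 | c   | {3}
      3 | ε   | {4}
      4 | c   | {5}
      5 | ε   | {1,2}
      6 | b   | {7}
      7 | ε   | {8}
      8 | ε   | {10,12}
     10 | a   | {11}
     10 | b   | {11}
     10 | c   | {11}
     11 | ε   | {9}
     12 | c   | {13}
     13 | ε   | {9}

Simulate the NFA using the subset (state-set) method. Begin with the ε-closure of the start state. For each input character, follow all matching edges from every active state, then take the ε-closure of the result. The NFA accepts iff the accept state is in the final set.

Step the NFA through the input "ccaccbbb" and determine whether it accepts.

Answer: REJECT

Steps:
initial (ε-close {0}): {0,2}
'c' @ 1: {3,4}
'c' @ 2: {1,2,5,6}
'a' @ 3: {3,4}
'c' @ 4: {1,2,5,6}
'c' @ 5: {3,4}
'b' @ 6: {}  — state set empty
rest 'bb' ignored (set empty)
end set {} — state 9 not in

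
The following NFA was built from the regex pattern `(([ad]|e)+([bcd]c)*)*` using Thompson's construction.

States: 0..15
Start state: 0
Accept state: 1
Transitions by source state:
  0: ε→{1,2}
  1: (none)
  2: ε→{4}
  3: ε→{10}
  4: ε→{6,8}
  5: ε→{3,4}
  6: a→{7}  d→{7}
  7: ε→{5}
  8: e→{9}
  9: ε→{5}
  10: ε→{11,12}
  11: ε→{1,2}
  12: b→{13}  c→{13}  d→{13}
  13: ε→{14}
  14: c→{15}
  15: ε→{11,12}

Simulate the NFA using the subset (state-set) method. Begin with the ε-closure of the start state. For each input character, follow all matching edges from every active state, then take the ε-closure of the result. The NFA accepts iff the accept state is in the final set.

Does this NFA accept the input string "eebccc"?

S₀ = ε-closure({0}) = {0,1,2,4,6,8}
'e' @ 1: {1,2,3,4,5,6,8,9,10,11,12}  (accept∈set)
'e' @ 2: {1,2,3,4,5,6,8,9,10,11,12}  (accept∈set)
'b' @ 3: {13,14}
'c' @ 4: {1,2,4,6,8,11,12,15}  (accept∈set)
'c' @ 5: {13,14}
'c' @ 6: {1,2,4,6,8,11,12,15}  (accept∈set)
after full input: {1,2,4,6,8,11,12,15}  (accept=1 in)

Answer: ACCEPT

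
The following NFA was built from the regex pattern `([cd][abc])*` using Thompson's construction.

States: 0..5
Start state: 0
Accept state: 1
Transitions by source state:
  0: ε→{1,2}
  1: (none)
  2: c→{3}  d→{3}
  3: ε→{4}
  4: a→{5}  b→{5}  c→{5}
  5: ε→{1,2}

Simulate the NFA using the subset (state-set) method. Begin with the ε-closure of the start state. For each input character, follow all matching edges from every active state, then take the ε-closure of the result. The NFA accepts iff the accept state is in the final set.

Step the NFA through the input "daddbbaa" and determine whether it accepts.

initial (ε-close {0}): {0,1,2}
'd' @ 1: {3,4}
'a' @ 2: {1,2,5}  (accept∈set)
'd' @ 3: {3,4}
'd' @ 4: {}  — no active states
rest 'bbaa' ignored (set empty)
end set {} — state 1 not in

Answer: REJECT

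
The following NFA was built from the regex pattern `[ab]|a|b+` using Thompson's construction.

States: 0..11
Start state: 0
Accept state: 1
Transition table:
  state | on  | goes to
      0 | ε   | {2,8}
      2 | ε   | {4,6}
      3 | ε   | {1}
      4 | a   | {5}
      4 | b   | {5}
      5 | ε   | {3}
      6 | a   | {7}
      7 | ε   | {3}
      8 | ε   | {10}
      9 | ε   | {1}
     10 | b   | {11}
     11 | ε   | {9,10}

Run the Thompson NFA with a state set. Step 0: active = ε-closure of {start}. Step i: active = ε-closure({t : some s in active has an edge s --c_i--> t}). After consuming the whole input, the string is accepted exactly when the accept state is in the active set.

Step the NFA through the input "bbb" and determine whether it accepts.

S₀ = ε-closure({0}) = {0,2,4,6,8,10}
'b' @ 1: {1,3,5,9,10,11}  [accepting]
'b' @ 2: {1,9,10,11}  [accepting]
'b' @ 3: {1,9,10,11}  [accepting]
end set {1,9,10,11} — state 1 in

Answer: ACCEPT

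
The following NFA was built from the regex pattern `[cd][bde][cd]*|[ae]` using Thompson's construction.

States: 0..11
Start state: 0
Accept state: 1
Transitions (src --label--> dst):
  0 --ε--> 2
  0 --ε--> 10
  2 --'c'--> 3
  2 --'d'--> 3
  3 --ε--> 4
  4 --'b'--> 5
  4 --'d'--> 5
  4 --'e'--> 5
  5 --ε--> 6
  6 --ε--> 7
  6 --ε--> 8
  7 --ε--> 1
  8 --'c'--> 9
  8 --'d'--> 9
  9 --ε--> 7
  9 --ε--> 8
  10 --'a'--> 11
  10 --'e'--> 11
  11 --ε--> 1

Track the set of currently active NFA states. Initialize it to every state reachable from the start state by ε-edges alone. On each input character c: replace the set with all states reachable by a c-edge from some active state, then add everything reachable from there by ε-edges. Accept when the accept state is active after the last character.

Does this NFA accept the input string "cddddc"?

Answer: ACCEPT

Trace:
initial (ε-close {0}): {0,2,10}
'c' @ 1: {3,4}
'd' @ 2: {1,5,6,7,8}  (accept∈set)
'd' @ 3: {1,7,8,9}  (accept∈set)
'd' @ 4: {1,7,8,9}  (accept∈set)
'd' @ 5: {1,7,8,9}  (accept∈set)
'c' @ 6: {1,7,8,9}  (accept∈set)
final: {1,7,8,9}; accept 1 in set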